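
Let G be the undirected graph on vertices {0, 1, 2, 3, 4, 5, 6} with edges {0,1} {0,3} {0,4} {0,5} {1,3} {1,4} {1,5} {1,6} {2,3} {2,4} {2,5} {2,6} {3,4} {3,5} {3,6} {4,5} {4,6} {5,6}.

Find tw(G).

A width-4 tree decomposition is:
Bags: B1 = {0, 1, 3, 4, 5}  B2 = {1, 3, 4, 5, 6}  B3 = {2, 3, 4, 5, 6}
Tree: B1–B2, B2–B3
The largest bag has 5 vertices, giving width 4; this decomposition certifies tw(G) ≤ 4. On the other hand G contains the 5-clique {0, 1, 3, 4, 5}. A clique must lie in a single bag of any decomposition, so no decomposition can have width below 4. Hence tw(G) = 4 exactly.

4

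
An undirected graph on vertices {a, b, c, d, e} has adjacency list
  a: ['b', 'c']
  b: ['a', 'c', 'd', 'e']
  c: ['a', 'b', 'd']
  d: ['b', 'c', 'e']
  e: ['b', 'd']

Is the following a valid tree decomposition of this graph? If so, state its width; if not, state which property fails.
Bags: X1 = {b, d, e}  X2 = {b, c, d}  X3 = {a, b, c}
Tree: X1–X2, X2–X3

Every vertex of G appears in some bag (union = {a, b, c, d, e}); every edge is covered by a bag; and for each vertex v the set of bags containing v is connected in the bag tree. The decomposition is therefore valid. The largest bag has 3 vertices, so the width is 2.

Yes; width 2.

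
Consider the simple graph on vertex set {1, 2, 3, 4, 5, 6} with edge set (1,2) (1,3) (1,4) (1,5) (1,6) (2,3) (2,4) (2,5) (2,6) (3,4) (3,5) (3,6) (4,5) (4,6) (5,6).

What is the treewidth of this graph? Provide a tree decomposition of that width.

Treewidth 5.
One such decomposition:
Bags: B1 = {1, 2, 3, 4, 5, 6}
Tree: (single bag)

With just one bag of size 6, the width is 6 − 1 = 5, so tw(G) ≤ 5. Conversely, {1, 2, 3, 4, 5, 6} is a clique of size 6, and the vertices of any clique must share a bag in every tree decomposition; so some bag has ≥ 6 vertices and tw(G) ≥ 5. Hence tw(G) = 5 exactly.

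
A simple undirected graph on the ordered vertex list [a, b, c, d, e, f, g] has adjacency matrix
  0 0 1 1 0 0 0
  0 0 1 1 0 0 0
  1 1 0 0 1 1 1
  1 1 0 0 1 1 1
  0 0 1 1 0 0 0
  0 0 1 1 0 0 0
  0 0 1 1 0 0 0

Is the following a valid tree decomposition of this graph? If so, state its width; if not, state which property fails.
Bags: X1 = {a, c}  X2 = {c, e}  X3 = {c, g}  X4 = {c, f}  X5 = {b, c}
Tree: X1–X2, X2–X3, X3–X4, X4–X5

No — vertex d appears in no bag.

A tree decomposition must satisfy three properties: every vertex lies in some bag; for every edge, both endpoints lie together in some bag; and for every vertex, the bags containing it form a connected subtree. Here vertex d appears in no bag, so the decomposition is invalid.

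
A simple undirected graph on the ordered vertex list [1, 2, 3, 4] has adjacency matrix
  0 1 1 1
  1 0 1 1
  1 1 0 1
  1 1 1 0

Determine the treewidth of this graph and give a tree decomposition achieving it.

Treewidth 3.
Bags: B1 = {1, 2, 3, 4}
Tree: (single bag)

With just one bag of size 4, the width is 4 − 1 = 3, so tw(G) ≤ 3. Conversely, {1, 2, 3, 4} is a clique of size 4, and the vertices of any clique must share a bag in every tree decomposition; so some bag has ≥ 4 vertices and tw(G) ≥ 3. Therefore the treewidth is 3.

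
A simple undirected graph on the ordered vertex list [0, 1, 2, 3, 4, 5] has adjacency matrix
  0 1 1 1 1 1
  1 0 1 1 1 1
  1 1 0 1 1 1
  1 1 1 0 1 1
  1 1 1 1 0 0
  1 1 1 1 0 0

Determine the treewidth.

4

A width-4 tree decomposition is:
Bags: B1 = {0, 1, 2, 3, 5}  B2 = {0, 1, 2, 3, 4}
Tree: B1–B2
Every bag has size at most 5, so the width is 5 − 1 = 4 and tw(G) ≤ 4. For the lower bound, the 5 vertices {0, 1, 2, 3, 4} are pairwise adjacent, and any tree decomposition puts a clique entirely inside one bag — forcing width ≥ 4. Hence tw(G) = 4 exactly.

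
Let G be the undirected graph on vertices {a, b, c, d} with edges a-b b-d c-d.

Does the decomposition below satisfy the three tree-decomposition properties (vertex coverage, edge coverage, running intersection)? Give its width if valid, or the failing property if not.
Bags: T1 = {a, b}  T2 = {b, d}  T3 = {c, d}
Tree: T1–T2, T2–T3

Checking the three conditions: (i) the bags cover all of {a, b, c, d}; (ii) for each edge, some bag contains both endpoints; (iii) the bags containing any fixed vertex form a subtree. All hold, so the decomposition is valid with width 2 − 1 = 1.

Yes; width 1.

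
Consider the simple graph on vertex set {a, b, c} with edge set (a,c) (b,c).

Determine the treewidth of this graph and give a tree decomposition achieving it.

Treewidth 1.
Bags: B1 = {a, c}  B2 = {b, c}
Tree: B1–B2

Every bag has size at most 2, so the width is 2 − 1 = 1 and tw(G) ≤ 1. Any graph with an edge has treewidth ≥ 1, and G has the edge a–c. Combining the bounds, tw(G) = 1.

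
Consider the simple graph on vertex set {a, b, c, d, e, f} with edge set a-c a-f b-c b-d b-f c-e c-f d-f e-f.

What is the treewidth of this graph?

A width-2 tree decomposition is:
Bags: B1 = {b, c, f}  B2 = {c, e, f}  B3 = {a, c, f}  B4 = {b, d, f}
Tree: B1–B2, B1–B3, B1–B4
The largest bag has 3 vertices, giving width 2; this decomposition certifies tw(G) ≤ 2. Conversely, {b, d, f} is a clique of size 3, and the vertices of any clique must share a bag in every tree decomposition; so some bag has ≥ 3 vertices and tw(G) ≥ 2. Therefore the treewidth is 2.

2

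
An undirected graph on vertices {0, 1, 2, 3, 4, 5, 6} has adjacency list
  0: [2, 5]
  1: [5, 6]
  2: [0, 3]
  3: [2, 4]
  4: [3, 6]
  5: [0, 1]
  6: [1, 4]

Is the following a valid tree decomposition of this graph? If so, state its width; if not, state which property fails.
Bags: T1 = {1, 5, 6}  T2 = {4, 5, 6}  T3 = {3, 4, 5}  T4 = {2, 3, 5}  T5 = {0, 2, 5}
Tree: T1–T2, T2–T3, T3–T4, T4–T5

Yes; width 2.

Vertex coverage: the bags together contain {0, 1, 2, 3, 4, 5, 6}, the full vertex set. Edge coverage: each edge of G has both endpoints in at least one bag. Running intersection: for every vertex, the bags containing it form a connected subtree. All three properties hold, so this is a valid tree decomposition of width max|bag| − 1 = 2, and hence tw(G) ≤ 2.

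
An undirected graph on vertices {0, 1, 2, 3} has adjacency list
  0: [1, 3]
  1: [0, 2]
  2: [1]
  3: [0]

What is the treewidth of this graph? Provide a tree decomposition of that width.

The largest bag has 2 vertices, giving width 1; this decomposition certifies tw(G) ≤ 1. Since G has at least one edge (e.g. 2–1), it is not an edgeless graph, so tw(G) ≥ 1. Combining the bounds, tw(G) = 1.

Treewidth 1.
Bags: B1 = {1, 2}  B2 = {0, 1}  B3 = {0, 3}
Tree: B1–B2, B2–B3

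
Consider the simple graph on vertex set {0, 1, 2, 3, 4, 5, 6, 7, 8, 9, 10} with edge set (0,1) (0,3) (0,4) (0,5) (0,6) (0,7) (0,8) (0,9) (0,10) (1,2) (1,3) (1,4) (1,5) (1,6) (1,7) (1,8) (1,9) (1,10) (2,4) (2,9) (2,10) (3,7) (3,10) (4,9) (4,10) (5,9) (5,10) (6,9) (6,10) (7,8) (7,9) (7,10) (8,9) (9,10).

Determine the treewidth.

A width-4 tree decomposition is:
Bags: B1 = {0, 1, 4, 9, 10}  B2 = {1, 2, 4, 9, 10}  B3 = {0, 1, 7, 9, 10}  B4 = {0, 1, 6, 9, 10}  B5 = {0, 1, 3, 7, 10}  B6 = {0, 1, 7, 8, 9}  B7 = {0, 1, 5, 9, 10}
Tree: B1–B2, B1–B3, B1–B4, B3–B5, B3–B6, B4–B7
Each bag holds 5 vertices, so the decomposition has width 4, which upper-bounds the treewidth. Conversely, {0, 1, 7, 8, 9} is a clique of size 5, and the vertices of any clique must share a bag in every tree decomposition; so some bag has ≥ 5 vertices and tw(G) ≥ 4. Combining the bounds, tw(G) = 4.

4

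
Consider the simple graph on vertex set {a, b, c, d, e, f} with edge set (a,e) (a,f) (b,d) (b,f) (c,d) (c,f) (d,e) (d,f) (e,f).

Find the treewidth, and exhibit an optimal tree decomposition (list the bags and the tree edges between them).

Each bag holds 3 vertices, so the decomposition has width 2, which upper-bounds the treewidth. On the other hand G contains the 3-clique {d, e, f}. A clique must lie in a single bag of any decomposition, so no decomposition can have width below 2. Combining the bounds, tw(G) = 2.

Treewidth 2.
One optimal decomposition is:
Bags: B1 = {d, e, f}  B2 = {a, e, f}  B3 = {c, d, f}  B4 = {b, d, f}
Tree: B1–B2, B1–B3, B1–B4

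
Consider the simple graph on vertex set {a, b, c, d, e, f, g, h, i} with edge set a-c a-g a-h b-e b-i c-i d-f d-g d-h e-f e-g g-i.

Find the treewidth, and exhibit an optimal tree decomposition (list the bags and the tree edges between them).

Every bag has size at most 4, so the width is 4 − 1 = 3 and tw(G) ≤ 3. For the lower bound: the 4 vertex sets {b,c,i}, {a}, {g}, {d,e,f,h} are disjoint, each induces a connected subgraph, and every pair is joined by at least one edge of G. Contracting each set to a single vertex therefore yields K_{4} as a minor, and since treewidth is minor-monotone, tw(G) ≥ tw(K_{4}) = 3. Hence tw(G) = 3 exactly.

Treewidth 3.
One optimal decomposition is:
Bags: B1 = {a, b, c, i}  B2 = {a, b, g, i}  B3 = {a, b, e, g}  B4 = {a, e, g, h}  B5 = {d, e, g, h}  B6 = {d, e, f, h}
Tree: B1–B2, B2–B3, B3–B4, B4–B5, B5–B6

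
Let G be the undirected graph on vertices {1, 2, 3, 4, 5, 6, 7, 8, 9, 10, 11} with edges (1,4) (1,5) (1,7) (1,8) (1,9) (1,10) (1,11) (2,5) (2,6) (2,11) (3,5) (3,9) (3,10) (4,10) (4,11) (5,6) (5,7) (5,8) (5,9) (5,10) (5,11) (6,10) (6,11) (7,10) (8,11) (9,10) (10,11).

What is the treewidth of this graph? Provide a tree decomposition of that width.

Treewidth 3.
One optimal decomposition is:
Bags: B1 = {1, 4, 10, 11}  B2 = {1, 5, 10, 11}  B3 = {1, 5, 8, 11}  B4 = {1, 5, 9, 10}  B5 = {5, 6, 10, 11}  B6 = {1, 5, 7, 10}  B7 = {2, 5, 6, 11}  B8 = {3, 5, 9, 10}
Tree: B1–B2, B2–B3, B2–B4, B2–B5, B4–B6, B5–B7, B4–B8

The largest bag has 4 vertices, giving width 3; this decomposition certifies tw(G) ≤ 3. On the other hand G contains the 4-clique {1, 4, 10, 11}. A clique must lie in a single bag of any decomposition, so no decomposition can have width below 3. Combining the bounds, tw(G) = 3.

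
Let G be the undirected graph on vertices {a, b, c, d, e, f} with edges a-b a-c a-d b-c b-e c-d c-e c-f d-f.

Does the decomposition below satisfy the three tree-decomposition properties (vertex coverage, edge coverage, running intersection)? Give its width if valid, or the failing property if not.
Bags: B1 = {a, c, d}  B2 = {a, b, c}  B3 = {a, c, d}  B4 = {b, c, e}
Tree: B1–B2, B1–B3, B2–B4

A tree decomposition must satisfy three properties: every vertex lies in some bag; for every edge, both endpoints lie together in some bag; and for every vertex, the bags containing it form a connected subtree. Here vertex f appears in no bag, so the decomposition is invalid.

No — vertex f appears in no bag.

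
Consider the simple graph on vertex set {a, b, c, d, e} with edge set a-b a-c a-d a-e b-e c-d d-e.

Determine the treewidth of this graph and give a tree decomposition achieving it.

Treewidth 2.
One optimal decomposition is:
Bags: B1 = {a, c, d}  B2 = {a, d, e}  B3 = {a, b, e}
Tree: B1–B2, B2–B3

Every bag has size at most 3, so the width is 3 − 1 = 2 and tw(G) ≤ 2. Conversely, {a, d, e} is a clique of size 3, and the vertices of any clique must share a bag in every tree decomposition; so some bag has ≥ 3 vertices and tw(G) ≥ 2. Therefore the treewidth is 2.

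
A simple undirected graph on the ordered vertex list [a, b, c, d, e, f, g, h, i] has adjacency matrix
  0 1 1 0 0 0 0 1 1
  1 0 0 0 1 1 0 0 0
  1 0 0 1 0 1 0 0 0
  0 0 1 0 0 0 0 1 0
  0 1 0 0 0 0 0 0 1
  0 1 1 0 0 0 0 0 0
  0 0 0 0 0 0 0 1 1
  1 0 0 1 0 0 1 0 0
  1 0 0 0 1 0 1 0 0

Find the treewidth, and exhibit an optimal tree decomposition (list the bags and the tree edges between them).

Treewidth 3.
One optimal decomposition is:
Bags: B1 = {b, c, e, f}  B2 = {a, b, c, e}  B3 = {a, c, e, i}  B4 = {a, c, d, i}  B5 = {a, d, h, i}  B6 = {d, g, h, i}
Tree: B1–B2, B2–B3, B3–B4, B4–B5, B5–B6

Every bag has size at most 4, so the width is 4 − 1 = 3 and tw(G) ≤ 3. For the lower bound: the 4 vertex sets {b,e,f}, {c}, {a}, {d,g,h,i} are disjoint, each induces a connected subgraph, and every pair is joined by at least one edge of G. Contracting each set to a single vertex therefore yields K_{4} as a minor, and since treewidth is minor-monotone, tw(G) ≥ tw(K_{4}) = 3. Hence tw(G) = 3 exactly.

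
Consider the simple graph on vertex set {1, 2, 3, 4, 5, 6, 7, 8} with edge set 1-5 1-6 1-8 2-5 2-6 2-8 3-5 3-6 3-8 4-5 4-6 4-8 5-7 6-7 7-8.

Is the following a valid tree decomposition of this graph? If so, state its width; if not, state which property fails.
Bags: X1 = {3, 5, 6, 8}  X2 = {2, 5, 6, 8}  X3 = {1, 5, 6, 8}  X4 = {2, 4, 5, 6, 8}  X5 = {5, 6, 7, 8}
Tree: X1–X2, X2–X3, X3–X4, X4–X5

A tree decomposition must satisfy three properties: every vertex lies in some bag; for every edge, both endpoints lie together in some bag; and for every vertex, the bags containing it form a connected subtree. Here bags containing vertex 2 are not connected in the tree, so the decomposition is invalid.

No — bags containing vertex 2 are not connected in the tree.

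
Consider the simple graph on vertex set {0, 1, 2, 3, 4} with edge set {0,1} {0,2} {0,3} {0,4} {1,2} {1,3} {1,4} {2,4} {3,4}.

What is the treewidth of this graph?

A width-3 tree decomposition is:
Bags: B1 = {0, 1, 3, 4}  B2 = {0, 1, 2, 4}
Tree: B1–B2
Each bag holds 4 vertices, so the decomposition has width 3, which upper-bounds the treewidth. For the lower bound, the 4 vertices {0, 1, 2, 4} are pairwise adjacent, and any tree decomposition puts a clique entirely inside one bag — forcing width ≥ 3. Hence tw(G) = 3 exactly.

3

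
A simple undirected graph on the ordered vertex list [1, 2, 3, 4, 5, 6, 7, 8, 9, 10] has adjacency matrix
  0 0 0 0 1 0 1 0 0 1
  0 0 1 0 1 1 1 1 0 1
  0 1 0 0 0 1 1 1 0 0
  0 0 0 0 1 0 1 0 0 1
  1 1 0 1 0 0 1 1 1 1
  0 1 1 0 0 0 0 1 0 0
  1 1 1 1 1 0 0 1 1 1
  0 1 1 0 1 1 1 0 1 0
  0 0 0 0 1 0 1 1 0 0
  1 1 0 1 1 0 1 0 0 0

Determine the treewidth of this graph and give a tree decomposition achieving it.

Treewidth 3.
One optimal decomposition is:
Bags: B1 = {2, 5, 7, 10}  B2 = {1, 5, 7, 10}  B3 = {2, 5, 7, 8}  B4 = {2, 3, 7, 8}  B5 = {5, 7, 8, 9}  B6 = {4, 5, 7, 10}  B7 = {2, 3, 6, 8}
Tree: B1–B2, B1–B3, B3–B4, B3–B5, B2–B6, B4–B7

The largest bag has 4 vertices, giving width 3; this decomposition certifies tw(G) ≤ 3. On the other hand G contains the 4-clique {2, 3, 6, 8}. A clique must lie in a single bag of any decomposition, so no decomposition can have width below 3. Hence tw(G) = 3 exactly.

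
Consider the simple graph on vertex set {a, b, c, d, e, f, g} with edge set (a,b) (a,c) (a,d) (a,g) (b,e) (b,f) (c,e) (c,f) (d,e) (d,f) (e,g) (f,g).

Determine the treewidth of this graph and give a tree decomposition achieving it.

Treewidth 3.
One optimal decomposition is:
Bags: B1 = {a, d, e, f}  B2 = {a, e, f, g}  B3 = {a, b, e, f}  B4 = {a, c, e, f}
Tree: B1–B2, B2–B3, B3–B4

The largest bag has 4 vertices, giving width 3; this decomposition certifies tw(G) ≤ 3. For the lower bound: the 4 vertex sets {d,f}, {a,g}, {e}, {b} are disjoint, each induces a connected subgraph, and every pair is joined by at least one edge of G. Contracting each set to a single vertex therefore yields K_{4} as a minor, and since treewidth is minor-monotone, tw(G) ≥ tw(K_{4}) = 3. Combining the bounds, tw(G) = 3.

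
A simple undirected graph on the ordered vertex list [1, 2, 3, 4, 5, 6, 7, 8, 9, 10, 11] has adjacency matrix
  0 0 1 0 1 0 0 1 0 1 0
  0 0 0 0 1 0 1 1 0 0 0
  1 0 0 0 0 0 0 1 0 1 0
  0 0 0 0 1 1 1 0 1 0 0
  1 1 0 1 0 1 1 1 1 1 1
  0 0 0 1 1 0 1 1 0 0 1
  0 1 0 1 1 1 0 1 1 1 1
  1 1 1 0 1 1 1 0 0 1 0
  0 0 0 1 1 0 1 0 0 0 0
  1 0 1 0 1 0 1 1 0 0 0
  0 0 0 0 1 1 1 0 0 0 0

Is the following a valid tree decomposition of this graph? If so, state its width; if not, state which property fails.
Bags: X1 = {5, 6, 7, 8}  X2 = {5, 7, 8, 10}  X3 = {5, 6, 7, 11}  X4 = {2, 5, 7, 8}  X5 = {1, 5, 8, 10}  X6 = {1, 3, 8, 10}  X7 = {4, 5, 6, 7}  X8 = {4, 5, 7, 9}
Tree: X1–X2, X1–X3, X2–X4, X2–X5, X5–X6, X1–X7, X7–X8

Yes; width 3.

Every vertex of G appears in some bag (union = {1, 2, 3, 4, 5, 6, 7, 8, 9, 10, 11}); every edge is covered by a bag; and for each vertex v the set of bags containing v is connected in the bag tree. The decomposition is therefore valid. The largest bag has 4 vertices, so the width is 3.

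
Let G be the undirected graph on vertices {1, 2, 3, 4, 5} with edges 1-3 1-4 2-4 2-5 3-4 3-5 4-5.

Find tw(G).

2

A width-2 tree decomposition is:
Bags: B1 = {3, 4, 5}  B2 = {2, 4, 5}  B3 = {1, 3, 4}
Tree: B1–B2, B1–B3
Every bag has size at most 3, so the width is 3 − 1 = 2 and tw(G) ≤ 2. For the lower bound, the 3 vertices {2, 4, 5} are pairwise adjacent, and any tree decomposition puts a clique entirely inside one bag — forcing width ≥ 2. Therefore the treewidth is 2.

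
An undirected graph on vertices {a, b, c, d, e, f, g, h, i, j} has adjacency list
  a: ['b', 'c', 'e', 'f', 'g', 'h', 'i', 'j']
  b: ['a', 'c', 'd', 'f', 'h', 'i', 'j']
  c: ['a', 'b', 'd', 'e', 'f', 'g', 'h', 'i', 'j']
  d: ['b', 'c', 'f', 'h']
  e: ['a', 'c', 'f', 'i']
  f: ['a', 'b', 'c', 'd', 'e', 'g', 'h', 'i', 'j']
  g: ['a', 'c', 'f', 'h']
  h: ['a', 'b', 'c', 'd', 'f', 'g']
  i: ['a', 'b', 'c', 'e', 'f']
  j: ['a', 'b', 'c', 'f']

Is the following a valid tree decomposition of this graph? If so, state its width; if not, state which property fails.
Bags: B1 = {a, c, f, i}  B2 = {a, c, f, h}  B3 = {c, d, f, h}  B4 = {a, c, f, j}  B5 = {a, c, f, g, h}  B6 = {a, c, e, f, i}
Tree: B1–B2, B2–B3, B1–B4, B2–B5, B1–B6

No — vertex b appears in no bag.

A tree decomposition must satisfy three properties: every vertex lies in some bag; for every edge, both endpoints lie together in some bag; and for every vertex, the bags containing it form a connected subtree. Here vertex b appears in no bag, so the decomposition is invalid.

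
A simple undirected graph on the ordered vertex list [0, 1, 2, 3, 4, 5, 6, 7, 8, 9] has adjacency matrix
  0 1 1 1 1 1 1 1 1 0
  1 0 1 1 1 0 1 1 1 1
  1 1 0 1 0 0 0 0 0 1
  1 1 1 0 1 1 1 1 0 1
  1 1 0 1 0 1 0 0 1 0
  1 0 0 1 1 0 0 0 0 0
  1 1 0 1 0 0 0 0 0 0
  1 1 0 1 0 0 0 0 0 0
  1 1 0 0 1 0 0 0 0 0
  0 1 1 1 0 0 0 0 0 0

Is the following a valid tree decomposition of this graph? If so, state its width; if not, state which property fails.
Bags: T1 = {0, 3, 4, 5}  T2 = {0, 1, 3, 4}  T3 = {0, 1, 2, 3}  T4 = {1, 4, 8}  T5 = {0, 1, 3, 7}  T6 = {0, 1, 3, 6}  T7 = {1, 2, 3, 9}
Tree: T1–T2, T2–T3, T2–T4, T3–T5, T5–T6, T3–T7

A tree decomposition must satisfy three properties: every vertex lies in some bag; for every edge, both endpoints lie together in some bag; and for every vertex, the bags containing it form a connected subtree. Here edge (0,8) lies in no bag, so the decomposition is invalid.

No — edge (0,8) lies in no bag.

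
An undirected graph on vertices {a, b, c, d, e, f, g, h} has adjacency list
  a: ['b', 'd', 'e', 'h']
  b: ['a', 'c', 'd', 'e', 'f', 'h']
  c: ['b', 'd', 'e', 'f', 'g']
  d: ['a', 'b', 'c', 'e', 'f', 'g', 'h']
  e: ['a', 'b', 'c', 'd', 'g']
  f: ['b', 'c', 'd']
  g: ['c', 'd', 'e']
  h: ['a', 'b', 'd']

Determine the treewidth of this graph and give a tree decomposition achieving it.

Every bag has size at most 4, so the width is 4 − 1 = 3 and tw(G) ≤ 3. On the other hand G contains the 4-clique {c, d, e, g}. A clique must lie in a single bag of any decomposition, so no decomposition can have width below 3. Hence tw(G) = 3 exactly.

Treewidth 3.
One such decomposition:
Bags: B1 = {a, b, d, e}  B2 = {b, c, d, e}  B3 = {a, b, d, h}  B4 = {b, c, d, f}  B5 = {c, d, e, g}
Tree: B1–B2, B1–B3, B2–B4, B2–B5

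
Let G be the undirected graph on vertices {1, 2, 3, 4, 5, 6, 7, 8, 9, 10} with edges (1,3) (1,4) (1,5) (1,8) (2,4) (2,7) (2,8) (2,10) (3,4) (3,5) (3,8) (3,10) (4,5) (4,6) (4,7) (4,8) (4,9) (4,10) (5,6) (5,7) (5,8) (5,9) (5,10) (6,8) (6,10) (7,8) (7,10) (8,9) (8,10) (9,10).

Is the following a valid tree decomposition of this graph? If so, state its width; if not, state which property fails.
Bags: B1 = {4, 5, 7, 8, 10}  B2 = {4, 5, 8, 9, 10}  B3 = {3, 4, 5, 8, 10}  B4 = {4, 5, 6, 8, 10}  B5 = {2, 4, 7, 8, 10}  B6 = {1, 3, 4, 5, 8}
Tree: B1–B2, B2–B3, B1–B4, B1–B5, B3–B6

Yes; width 4.

Every vertex of G appears in some bag (union = {1, 2, 3, 4, 5, 6, 7, 8, 9, 10}); every edge is covered by a bag; and for each vertex v the set of bags containing v is connected in the bag tree. The decomposition is therefore valid. The largest bag has 5 vertices, so the width is 4.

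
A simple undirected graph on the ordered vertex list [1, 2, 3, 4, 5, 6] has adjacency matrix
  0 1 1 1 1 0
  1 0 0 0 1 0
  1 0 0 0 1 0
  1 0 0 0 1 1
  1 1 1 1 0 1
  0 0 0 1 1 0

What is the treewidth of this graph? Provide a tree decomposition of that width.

Every bag has size at most 3, so the width is 3 − 1 = 2 and tw(G) ≤ 2. For the lower bound, the 3 vertices {1, 2, 5} are pairwise adjacent, and any tree decomposition puts a clique entirely inside one bag — forcing width ≥ 2. Therefore the treewidth is 2.

Treewidth 2.
Bags: B1 = {4, 5, 6}  B2 = {1, 4, 5}  B3 = {1, 2, 5}  B4 = {1, 3, 5}
Tree: B1–B2, B2–B3, B2–B4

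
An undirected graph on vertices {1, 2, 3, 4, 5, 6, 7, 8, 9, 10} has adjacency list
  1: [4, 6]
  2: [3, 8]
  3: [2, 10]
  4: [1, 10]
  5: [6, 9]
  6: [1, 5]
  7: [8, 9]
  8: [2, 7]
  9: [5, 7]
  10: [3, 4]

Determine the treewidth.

A width-2 tree decomposition is:
Bags: B1 = {7, 8, 9}  B2 = {5, 8, 9}  B3 = {5, 6, 8}  B4 = {1, 6, 8}  B5 = {1, 4, 8}  B6 = {4, 8, 10}  B7 = {3, 8, 10}  B8 = {2, 3, 8}
Tree: B1–B2, B2–B3, B3–B4, B4–B5, B5–B6, B6–B7, B7–B8
The largest bag has 3 vertices, giving width 2; this decomposition certifies tw(G) ≤ 2. The edges 8–7–9–5–6–1–4–10–3–2–8 form a cycle, so G is not a tree and its treewidth is at least 2. Therefore the treewidth is 2.

2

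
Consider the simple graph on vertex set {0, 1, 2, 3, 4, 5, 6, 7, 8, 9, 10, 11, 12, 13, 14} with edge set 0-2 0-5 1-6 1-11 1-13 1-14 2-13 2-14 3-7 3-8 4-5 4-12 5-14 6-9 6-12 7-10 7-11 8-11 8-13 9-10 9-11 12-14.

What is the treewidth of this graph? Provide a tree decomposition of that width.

Treewidth 3.
One such decomposition:
Bags: B1 = {3, 7, 9, 10}  B2 = {3, 7, 9, 11}  B3 = {3, 8, 9, 11}  B4 = {6, 8, 9, 11}  B5 = {1, 6, 8, 11}  B6 = {1, 6, 8, 13}  B7 = {1, 6, 12, 13}  B8 = {1, 12, 13, 14}  B9 = {2, 12, 13, 14}  B10 = {2, 4, 12, 14}  B11 = {2, 4, 5, 14}  B12 = {0, 2, 4, 5}
Tree: B1–B2, B2–B3, B3–B4, B4–B5, B5–B6, B6–B7, B7–B8, B8–B9, B9–B10, B10–B11, B11–B12

The largest bag has 4 vertices, giving width 3; this decomposition certifies tw(G) ≤ 3. For the lower bound: the 4 vertex sets {3,7,10}, {9}, {11}, {1,6,8,13} are disjoint, each induces a connected subgraph, and every pair is joined by at least one edge of G. Contracting each set to a single vertex therefore yields K_{4} as a minor, and since treewidth is minor-monotone, tw(G) ≥ tw(K_{4}) = 3. Therefore the treewidth is 3.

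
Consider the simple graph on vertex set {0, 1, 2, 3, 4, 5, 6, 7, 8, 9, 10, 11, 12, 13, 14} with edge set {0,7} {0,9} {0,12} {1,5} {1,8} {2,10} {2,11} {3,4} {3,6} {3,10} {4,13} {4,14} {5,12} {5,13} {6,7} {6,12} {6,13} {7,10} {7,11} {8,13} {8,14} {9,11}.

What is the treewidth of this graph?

3

A width-3 tree decomposition is:
Bags: B1 = {1, 4, 8, 14}  B2 = {1, 4, 8, 13}  B3 = {1, 4, 5, 13}  B4 = {3, 4, 5, 13}  B5 = {3, 5, 6, 13}  B6 = {3, 5, 6, 12}  B7 = {3, 6, 10, 12}  B8 = {6, 7, 10, 12}  B9 = {0, 7, 10, 12}  B10 = {0, 2, 7, 10}  B11 = {0, 2, 7, 11}  B12 = {0, 2, 9, 11}
Tree: B1–B2, B2–B3, B3–B4, B4–B5, B5–B6, B6–B7, B7–B8, B8–B9, B9–B10, B10–B11, B11–B12
Each bag holds 4 vertices, so the decomposition has width 3, which upper-bounds the treewidth. For the lower bound: the 4 vertex sets {1,8,14}, {4}, {13}, {3,5,6,12} are disjoint, each induces a connected subgraph, and every pair is joined by at least one edge of G. Contracting each set to a single vertex therefore yields K_{4} as a minor, and since treewidth is minor-monotone, tw(G) ≥ tw(K_{4}) = 3. Hence tw(G) = 3 exactly.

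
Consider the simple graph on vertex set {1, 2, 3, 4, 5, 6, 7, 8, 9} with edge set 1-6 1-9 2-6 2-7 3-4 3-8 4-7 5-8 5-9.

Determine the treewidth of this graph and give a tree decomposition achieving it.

Treewidth 2.
One optimal decomposition is:
Bags: B1 = {5, 8, 9}  B2 = {1, 8, 9}  B3 = {1, 6, 8}  B4 = {2, 6, 8}  B5 = {2, 7, 8}  B6 = {4, 7, 8}  B7 = {3, 4, 8}
Tree: B1–B2, B2–B3, B3–B4, B4–B5, B5–B6, B6–B7

Every bag has size at most 3, so the width is 3 − 1 = 2 and tw(G) ≤ 2. The edges 8–5–9–1–6–2–7–4–3–8 form a cycle, so G is not a tree and its treewidth is at least 2. The upper and lower bounds meet at 2, so that is the treewidth.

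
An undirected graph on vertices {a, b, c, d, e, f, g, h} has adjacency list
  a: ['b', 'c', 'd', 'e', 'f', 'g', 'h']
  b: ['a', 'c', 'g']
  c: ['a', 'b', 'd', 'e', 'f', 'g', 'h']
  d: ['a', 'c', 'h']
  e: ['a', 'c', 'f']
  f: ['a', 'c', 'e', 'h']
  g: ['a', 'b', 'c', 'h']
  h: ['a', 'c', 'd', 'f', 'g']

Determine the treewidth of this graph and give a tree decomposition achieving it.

Each bag holds 4 vertices, so the decomposition has width 3, which upper-bounds the treewidth. On the other hand G contains the 4-clique {a, c, e, f}. A clique must lie in a single bag of any decomposition, so no decomposition can have width below 3. The upper and lower bounds meet at 3, so that is the treewidth.

Treewidth 3.
One optimal decomposition is:
Bags: B1 = {a, c, d, h}  B2 = {a, c, f, h}  B3 = {a, c, e, f}  B4 = {a, c, g, h}  B5 = {a, b, c, g}
Tree: B1–B2, B2–B3, B1–B4, B4–B5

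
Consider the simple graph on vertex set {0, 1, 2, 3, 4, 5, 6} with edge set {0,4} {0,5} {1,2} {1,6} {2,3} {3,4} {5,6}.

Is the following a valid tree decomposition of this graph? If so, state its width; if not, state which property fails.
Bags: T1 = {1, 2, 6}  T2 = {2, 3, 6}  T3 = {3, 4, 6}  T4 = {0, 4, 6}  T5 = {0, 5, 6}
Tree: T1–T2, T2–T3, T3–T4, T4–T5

Yes; width 2.

Checking the three conditions: (i) the bags cover all of {0, 1, 2, 3, 4, 5, 6}; (ii) for each edge, some bag contains both endpoints; (iii) the bags containing any fixed vertex form a subtree. All hold, so the decomposition is valid with width 3 − 1 = 2.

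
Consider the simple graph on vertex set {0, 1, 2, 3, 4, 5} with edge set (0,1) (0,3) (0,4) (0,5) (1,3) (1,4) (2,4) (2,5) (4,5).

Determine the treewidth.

2

A width-2 tree decomposition is:
Bags: B1 = {0, 1, 4}  B2 = {0, 1, 3}  B3 = {0, 4, 5}  B4 = {2, 4, 5}
Tree: B1–B2, B1–B3, B3–B4
The largest bag has 3 vertices, giving width 2; this decomposition certifies tw(G) ≤ 2. On the other hand G contains the 3-clique {0, 1, 3}. A clique must lie in a single bag of any decomposition, so no decomposition can have width below 2. The upper and lower bounds meet at 2, so that is the treewidth.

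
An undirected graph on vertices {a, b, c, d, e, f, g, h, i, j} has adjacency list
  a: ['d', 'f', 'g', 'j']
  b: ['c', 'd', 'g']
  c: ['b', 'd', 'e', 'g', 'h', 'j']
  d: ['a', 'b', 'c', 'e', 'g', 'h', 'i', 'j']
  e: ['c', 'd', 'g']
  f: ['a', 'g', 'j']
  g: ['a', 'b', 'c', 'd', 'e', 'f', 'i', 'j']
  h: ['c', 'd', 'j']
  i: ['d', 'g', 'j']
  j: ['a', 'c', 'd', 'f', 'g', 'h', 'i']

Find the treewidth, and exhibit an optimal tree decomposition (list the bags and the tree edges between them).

Each bag holds 4 vertices, so the decomposition has width 3, which upper-bounds the treewidth. On the other hand G contains the 4-clique {c, d, g, j}. A clique must lie in a single bag of any decomposition, so no decomposition can have width below 3. The upper and lower bounds meet at 3, so that is the treewidth.

Treewidth 3.
One optimal decomposition is:
Bags: B1 = {c, d, g, j}  B2 = {c, d, h, j}  B3 = {d, g, i, j}  B4 = {a, d, g, j}  B5 = {a, f, g, j}  B6 = {c, d, e, g}  B7 = {b, c, d, g}
Tree: B1–B2, B1–B3, B1–B4, B4–B5, B1–B6, B6–B7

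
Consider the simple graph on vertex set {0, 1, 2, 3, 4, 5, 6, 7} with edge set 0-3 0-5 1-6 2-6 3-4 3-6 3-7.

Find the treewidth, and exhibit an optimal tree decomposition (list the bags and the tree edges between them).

Every bag has size at most 2, so the width is 2 − 1 = 1 and tw(G) ≤ 1. G has an edge, so its treewidth is at least 1. The upper and lower bounds meet at 1, so that is the treewidth.

Treewidth 1.
One optimal decomposition is:
Bags: B1 = {1, 6}  B2 = {3, 6}  B3 = {0, 3}  B4 = {3, 4}  B5 = {3, 7}  B6 = {0, 5}  B7 = {2, 6}
Tree: B1–B2, B2–B3, B2–B4, B3–B5, B3–B6, B2–B7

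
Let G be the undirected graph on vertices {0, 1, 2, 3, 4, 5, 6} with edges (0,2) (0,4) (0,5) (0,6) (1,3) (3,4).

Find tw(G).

1

A width-1 tree decomposition is:
Bags: B1 = {0, 6}  B2 = {0, 4}  B3 = {0, 2}  B4 = {0, 5}  B5 = {3, 4}  B6 = {1, 3}
Tree: B1–B2, B2–B3, B1–B4, B2–B5, B5–B6
Each bag holds 2 vertices, so the decomposition has width 1, which upper-bounds the treewidth. Since G has at least one edge (e.g. 6–0), it is not an edgeless graph, so tw(G) ≥ 1. Hence tw(G) = 1 exactly.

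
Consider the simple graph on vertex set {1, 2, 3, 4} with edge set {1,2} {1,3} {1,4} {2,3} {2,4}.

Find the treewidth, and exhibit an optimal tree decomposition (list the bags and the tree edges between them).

Every bag has size at most 3, so the width is 3 − 1 = 2 and tw(G) ≤ 2. On the other hand G contains the 3-clique {1, 2, 3}. A clique must lie in a single bag of any decomposition, so no decomposition can have width below 2. Combining the bounds, tw(G) = 2.

Treewidth 2.
One optimal decomposition is:
Bags: B1 = {1, 2, 4}  B2 = {1, 2, 3}
Tree: B1–B2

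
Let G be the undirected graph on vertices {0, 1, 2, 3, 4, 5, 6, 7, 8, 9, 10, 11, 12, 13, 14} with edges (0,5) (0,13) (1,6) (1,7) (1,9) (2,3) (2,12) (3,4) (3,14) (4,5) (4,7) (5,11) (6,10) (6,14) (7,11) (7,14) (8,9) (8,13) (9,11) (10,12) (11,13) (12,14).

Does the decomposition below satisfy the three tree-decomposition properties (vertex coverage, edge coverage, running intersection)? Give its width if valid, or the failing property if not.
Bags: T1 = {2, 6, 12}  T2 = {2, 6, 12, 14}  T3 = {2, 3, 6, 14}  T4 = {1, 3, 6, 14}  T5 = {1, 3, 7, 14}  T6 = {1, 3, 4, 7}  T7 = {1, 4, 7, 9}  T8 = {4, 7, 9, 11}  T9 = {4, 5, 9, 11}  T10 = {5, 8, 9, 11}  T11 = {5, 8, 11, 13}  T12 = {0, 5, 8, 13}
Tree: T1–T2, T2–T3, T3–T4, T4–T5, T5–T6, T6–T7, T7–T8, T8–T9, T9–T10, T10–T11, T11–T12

A tree decomposition must satisfy three properties: every vertex lies in some bag; for every edge, both endpoints lie together in some bag; and for every vertex, the bags containing it form a connected subtree. Here vertex 10 appears in no bag, so the decomposition is invalid.

No — vertex 10 appears in no bag.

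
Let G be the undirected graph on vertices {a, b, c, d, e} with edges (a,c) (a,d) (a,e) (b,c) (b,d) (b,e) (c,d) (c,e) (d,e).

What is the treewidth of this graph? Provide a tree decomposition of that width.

Each bag holds 4 vertices, so the decomposition has width 3, which upper-bounds the treewidth. Conversely, {a, c, d, e} is a clique of size 4, and the vertices of any clique must share a bag in every tree decomposition; so some bag has ≥ 4 vertices and tw(G) ≥ 3. Therefore the treewidth is 3.

Treewidth 3.
One such decomposition:
Bags: B1 = {b, c, d, e}  B2 = {a, c, d, e}
Tree: B1–B2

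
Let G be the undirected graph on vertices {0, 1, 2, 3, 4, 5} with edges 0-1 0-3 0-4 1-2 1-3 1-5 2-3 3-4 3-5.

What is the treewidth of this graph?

A width-2 tree decomposition is:
Bags: B1 = {0, 1, 3}  B2 = {1, 3, 5}  B3 = {0, 3, 4}  B4 = {1, 2, 3}
Tree: B1–B2, B1–B3, B2–B4
Each bag holds 3 vertices, so the decomposition has width 2, which upper-bounds the treewidth. For the lower bound, the 3 vertices {0, 1, 3} are pairwise adjacent, and any tree decomposition puts a clique entirely inside one bag — forcing width ≥ 2. Hence tw(G) = 2 exactly.

2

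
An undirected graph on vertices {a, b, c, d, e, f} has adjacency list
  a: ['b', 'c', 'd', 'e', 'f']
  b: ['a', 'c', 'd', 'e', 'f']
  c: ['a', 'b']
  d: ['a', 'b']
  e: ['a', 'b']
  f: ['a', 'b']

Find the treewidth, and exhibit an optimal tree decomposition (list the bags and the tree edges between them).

Treewidth 2.
One such decomposition:
Bags: B1 = {a, b, c}  B2 = {a, b, f}  B3 = {a, b, e}  B4 = {a, b, d}
Tree: B1–B2, B2–B3, B1–B4

Every bag has size at most 3, so the width is 3 − 1 = 2 and tw(G) ≤ 2. Conversely, {a, b, d} is a clique of size 3, and the vertices of any clique must share a bag in every tree decomposition; so some bag has ≥ 3 vertices and tw(G) ≥ 2. Therefore the treewidth is 2.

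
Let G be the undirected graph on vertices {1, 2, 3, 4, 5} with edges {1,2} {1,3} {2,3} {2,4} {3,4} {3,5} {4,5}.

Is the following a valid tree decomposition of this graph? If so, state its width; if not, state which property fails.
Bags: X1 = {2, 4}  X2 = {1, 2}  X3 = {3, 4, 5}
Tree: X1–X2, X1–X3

A tree decomposition must satisfy three properties: every vertex lies in some bag; for every edge, both endpoints lie together in some bag; and for every vertex, the bags containing it form a connected subtree. Here edge (3,2) lies in no bag, so the decomposition is invalid.

No — edge (3,2) lies in no bag.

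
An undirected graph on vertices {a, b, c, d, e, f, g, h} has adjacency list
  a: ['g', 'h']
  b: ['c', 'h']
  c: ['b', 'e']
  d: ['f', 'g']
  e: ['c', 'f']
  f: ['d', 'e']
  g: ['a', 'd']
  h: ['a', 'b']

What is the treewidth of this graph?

A width-2 tree decomposition is:
Bags: B1 = {d, f, g}  B2 = {e, f, g}  B3 = {c, e, g}  B4 = {b, c, g}  B5 = {b, g, h}  B6 = {a, g, h}
Tree: B1–B2, B2–B3, B3–B4, B4–B5, B5–B6
Every bag has size at most 3, so the width is 3 − 1 = 2 and tw(G) ≤ 2. The edges g–d–f–e–c–b–h–a–g form a cycle, so G is not a tree and its treewidth is at least 2. Therefore the treewidth is 2.

2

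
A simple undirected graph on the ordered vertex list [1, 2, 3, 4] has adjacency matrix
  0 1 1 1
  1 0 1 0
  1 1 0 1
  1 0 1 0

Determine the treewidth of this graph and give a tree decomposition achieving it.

Every bag has size at most 3, so the width is 3 − 1 = 2 and tw(G) ≤ 2. On the other hand G contains the 3-clique {1, 2, 3}. A clique must lie in a single bag of any decomposition, so no decomposition can have width below 2. The upper and lower bounds meet at 2, so that is the treewidth.

Treewidth 2.
Bags: B1 = {1, 3, 4}  B2 = {1, 2, 3}
Tree: B1–B2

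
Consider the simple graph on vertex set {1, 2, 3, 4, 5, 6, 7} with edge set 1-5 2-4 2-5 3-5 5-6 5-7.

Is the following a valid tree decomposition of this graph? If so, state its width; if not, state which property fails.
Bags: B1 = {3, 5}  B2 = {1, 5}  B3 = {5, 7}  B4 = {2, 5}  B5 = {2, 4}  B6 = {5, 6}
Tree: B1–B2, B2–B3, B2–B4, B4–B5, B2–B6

Checking the three conditions: (i) the bags cover all of {1, 2, 3, 4, 5, 6, 7}; (ii) for each edge, some bag contains both endpoints; (iii) the bags containing any fixed vertex form a subtree. All hold, so the decomposition is valid with width 2 − 1 = 1.

Yes; width 1.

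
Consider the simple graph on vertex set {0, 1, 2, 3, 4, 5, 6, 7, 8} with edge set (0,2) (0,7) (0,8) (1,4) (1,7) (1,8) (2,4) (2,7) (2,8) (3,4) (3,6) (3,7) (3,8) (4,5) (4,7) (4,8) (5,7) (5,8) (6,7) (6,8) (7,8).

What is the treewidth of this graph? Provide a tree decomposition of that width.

Treewidth 3.
One optimal decomposition is:
Bags: B1 = {3, 4, 7, 8}  B2 = {3, 6, 7, 8}  B3 = {2, 4, 7, 8}  B4 = {1, 4, 7, 8}  B5 = {4, 5, 7, 8}  B6 = {0, 2, 7, 8}
Tree: B1–B2, B1–B3, B1–B4, B4–B5, B3–B6

Each bag holds 4 vertices, so the decomposition has width 3, which upper-bounds the treewidth. Conversely, {0, 2, 7, 8} is a clique of size 4, and the vertices of any clique must share a bag in every tree decomposition; so some bag has ≥ 4 vertices and tw(G) ≥ 3. Combining the bounds, tw(G) = 3.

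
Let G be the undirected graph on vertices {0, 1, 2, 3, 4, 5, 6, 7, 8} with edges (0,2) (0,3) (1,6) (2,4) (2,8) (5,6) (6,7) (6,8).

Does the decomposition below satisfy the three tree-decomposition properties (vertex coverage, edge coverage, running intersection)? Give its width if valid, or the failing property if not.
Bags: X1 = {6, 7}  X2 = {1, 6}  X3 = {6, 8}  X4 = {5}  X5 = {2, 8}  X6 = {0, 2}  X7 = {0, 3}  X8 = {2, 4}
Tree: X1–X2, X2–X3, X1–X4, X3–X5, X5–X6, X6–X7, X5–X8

A tree decomposition must satisfy three properties: every vertex lies in some bag; for every edge, both endpoints lie together in some bag; and for every vertex, the bags containing it form a connected subtree. Here edge (6,5) lies in no bag, so the decomposition is invalid.

No — edge (6,5) lies in no bag.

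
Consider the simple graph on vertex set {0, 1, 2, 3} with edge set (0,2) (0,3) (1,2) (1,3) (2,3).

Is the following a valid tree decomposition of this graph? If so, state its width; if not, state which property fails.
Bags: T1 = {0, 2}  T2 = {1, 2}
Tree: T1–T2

No — vertex 3 appears in no bag.

A tree decomposition must satisfy three properties: every vertex lies in some bag; for every edge, both endpoints lie together in some bag; and for every vertex, the bags containing it form a connected subtree. Here vertex 3 appears in no bag, so the decomposition is invalid.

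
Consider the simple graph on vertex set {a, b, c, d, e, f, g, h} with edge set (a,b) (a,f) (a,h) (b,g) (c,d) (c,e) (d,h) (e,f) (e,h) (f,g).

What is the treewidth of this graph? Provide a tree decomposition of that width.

Treewidth 2.
One optimal decomposition is:
Bags: B1 = {a, b, g}  B2 = {a, f, g}  B3 = {a, f, h}  B4 = {e, f, h}  B5 = {d, e, h}  B6 = {c, d, e}
Tree: B1–B2, B2–B3, B3–B4, B4–B5, B5–B6

Each bag holds 3 vertices, so the decomposition has width 2, which upper-bounds the treewidth. Since b–g–f–a–b is a cycle in G, G is not acyclic. Forests are exactly the graphs of treewidth ≤ 1, so tw(G) ≥ 2. Hence tw(G) = 2 exactly.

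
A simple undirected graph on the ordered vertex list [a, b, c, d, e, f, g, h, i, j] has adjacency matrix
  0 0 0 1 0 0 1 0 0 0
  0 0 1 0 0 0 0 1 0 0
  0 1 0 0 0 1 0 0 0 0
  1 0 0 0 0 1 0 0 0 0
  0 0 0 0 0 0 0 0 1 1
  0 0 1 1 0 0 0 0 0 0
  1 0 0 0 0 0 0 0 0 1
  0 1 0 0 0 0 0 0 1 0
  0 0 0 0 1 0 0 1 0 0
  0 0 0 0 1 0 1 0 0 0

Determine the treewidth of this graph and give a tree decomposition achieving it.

Every bag has size at most 3, so the width is 3 − 1 = 2 and tw(G) ≤ 2. The edges i–h–b–c–f–d–a–g–j–e–i form a cycle, so G is not a tree and its treewidth is at least 2. Therefore the treewidth is 2.

Treewidth 2.
Bags: B1 = {b, h, i}  B2 = {b, c, i}  B3 = {c, f, i}  B4 = {d, f, i}  B5 = {a, d, i}  B6 = {a, g, i}  B7 = {g, i, j}  B8 = {e, i, j}
Tree: B1–B2, B2–B3, B3–B4, B4–B5, B5–B6, B6–B7, B7–B8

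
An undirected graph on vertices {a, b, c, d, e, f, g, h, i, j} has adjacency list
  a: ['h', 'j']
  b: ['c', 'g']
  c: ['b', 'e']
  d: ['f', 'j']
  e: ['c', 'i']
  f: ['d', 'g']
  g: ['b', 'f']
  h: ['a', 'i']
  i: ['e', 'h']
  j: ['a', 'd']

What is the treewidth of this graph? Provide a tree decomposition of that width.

Each bag holds 3 vertices, so the decomposition has width 2, which upper-bounds the treewidth. Since h–i–e–c–b–g–f–d–j–a–h is a cycle in G, G is not acyclic. Forests are exactly the graphs of treewidth ≤ 1, so tw(G) ≥ 2. Combining the bounds, tw(G) = 2.

Treewidth 2.
One such decomposition:
Bags: B1 = {e, h, i}  B2 = {c, e, h}  B3 = {b, c, h}  B4 = {b, g, h}  B5 = {f, g, h}  B6 = {d, f, h}  B7 = {d, h, j}  B8 = {a, h, j}
Tree: B1–B2, B2–B3, B3–B4, B4–B5, B5–B6, B6–B7, B7–B8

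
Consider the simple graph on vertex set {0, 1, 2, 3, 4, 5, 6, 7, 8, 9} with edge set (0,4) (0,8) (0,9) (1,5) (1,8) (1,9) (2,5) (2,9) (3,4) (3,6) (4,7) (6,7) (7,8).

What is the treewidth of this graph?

A width-2 tree decomposition is:
Bags: B1 = {3, 6, 7}  B2 = {3, 4, 7}  B3 = {4, 7, 8}  B4 = {0, 4, 8}  B5 = {0, 1, 8}  B6 = {0, 1, 9}  B7 = {1, 5, 9}  B8 = {2, 5, 9}
Tree: B1–B2, B2–B3, B3–B4, B4–B5, B5–B6, B6–B7, B7–B8
Each bag holds 3 vertices, so the decomposition has width 2, which upper-bounds the treewidth. For the lower bound, G contains the cycle 6–3–4–7–6, so G is not a forest; only forests have treewidth ≤ 1, hence tw(G) ≥ 2. The upper and lower bounds meet at 2, so that is the treewidth.

2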